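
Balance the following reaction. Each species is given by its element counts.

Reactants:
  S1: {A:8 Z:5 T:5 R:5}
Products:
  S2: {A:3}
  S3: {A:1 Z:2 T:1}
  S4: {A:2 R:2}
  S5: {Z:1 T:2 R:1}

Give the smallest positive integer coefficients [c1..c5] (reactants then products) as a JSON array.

Coefficients: [3, 3, 5, 5, 5]

A: 3·8 = 24 | 3·3+5·1+5·2+5·0 = 24
Z: 3·5 = 15 | 3·0+5·2+5·0+5·1 = 15
T: 3·5 = 15 | 3·0+5·1+5·0+5·2 = 15
R: 3·5 = 15 | 3·0+5·0+5·2+5·1 = 15
gcd(3,3,5,5,5) = 1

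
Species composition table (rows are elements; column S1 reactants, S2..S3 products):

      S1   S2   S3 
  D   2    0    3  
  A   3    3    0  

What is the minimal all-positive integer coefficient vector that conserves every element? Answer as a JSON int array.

Coefficients: [3, 3, 2]

D: 3·2 = 6 | 3·0+2·3 = 6
A: 3·3 = 9 | 3·3+2·0 = 9
gcd(3,3,2) = 1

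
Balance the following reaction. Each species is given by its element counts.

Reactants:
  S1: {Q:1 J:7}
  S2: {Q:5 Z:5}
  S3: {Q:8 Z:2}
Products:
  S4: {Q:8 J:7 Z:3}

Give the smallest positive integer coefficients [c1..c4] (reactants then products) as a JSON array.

Coefficients: [3, 1, 2, 3]

Q: 3·1+1·5+2·8 = 24 | 3·8 = 24
J: 3·7+1·0+2·0 = 21 | 3·7 = 21
Z: 3·0+1·5+2·2 = 9 | 3·3 = 9
gcd(3,1,2,3) = 1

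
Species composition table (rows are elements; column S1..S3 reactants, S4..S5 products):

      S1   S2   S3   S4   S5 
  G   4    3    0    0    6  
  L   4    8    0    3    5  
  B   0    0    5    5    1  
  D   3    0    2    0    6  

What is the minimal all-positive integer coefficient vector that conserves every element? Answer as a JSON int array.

Coefficients: [6, 2, 6, 5, 5]

G: 6·4+2·3+6·0 = 30 | 5·0+5·6 = 30
L: 6·4+2·8+6·0 = 40 | 5·3+5·5 = 40
B: 6·0+2·0+6·5 = 30 | 5·5+5·1 = 30
D: 6·3+2·0+6·2 = 30 | 5·0+5·6 = 30
gcd(6,2,6,5,5) = 1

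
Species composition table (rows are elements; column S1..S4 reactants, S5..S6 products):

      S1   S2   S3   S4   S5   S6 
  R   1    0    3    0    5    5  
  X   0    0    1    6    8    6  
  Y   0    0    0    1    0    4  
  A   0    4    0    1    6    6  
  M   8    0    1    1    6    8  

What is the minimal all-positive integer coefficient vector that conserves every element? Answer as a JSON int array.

Coefficients: [2, 5, 6, 4, 3, 1]

R: 2·1+5·0+6·3+4·0 = 20 | 3·5+1·5 = 20
X: 2·0+5·0+6·1+4·6 = 30 | 3·8+1·6 = 30
Y: 2·0+5·0+6·0+4·1 = 4 | 3·0+1·4 = 4
A: 2·0+5·4+6·0+4·1 = 24 | 3·6+1·6 = 24
M: 2·8+5·0+6·1+4·1 = 26 | 3·6+1·8 = 26
gcd(2,5,6,4,3,1) = 1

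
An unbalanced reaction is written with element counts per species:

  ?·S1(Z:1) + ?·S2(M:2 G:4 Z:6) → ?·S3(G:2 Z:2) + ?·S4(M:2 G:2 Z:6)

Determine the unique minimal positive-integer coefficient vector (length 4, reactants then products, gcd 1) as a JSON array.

Coefficients: [2, 1, 1, 1]

M: 2·0+1·2 = 2 | 1·0+1·2 = 2
G: 2·0+1·4 = 4 | 1·2+1·2 = 4
Z: 2·1+1·6 = 8 | 1·2+1·6 = 8
gcd(2,1,1,1) = 1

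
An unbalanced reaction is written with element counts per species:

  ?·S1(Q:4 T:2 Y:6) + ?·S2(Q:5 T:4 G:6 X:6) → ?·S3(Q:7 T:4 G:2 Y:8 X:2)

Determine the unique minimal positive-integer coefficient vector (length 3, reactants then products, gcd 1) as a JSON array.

Coefficients: [4, 1, 3]

Q: 4·4+1·5 = 21 | 3·7 = 21
T: 4·2+1·4 = 12 | 3·4 = 12
G: 4·0+1·6 = 6 | 3·2 = 6
Y: 4·6+1·0 = 24 | 3·8 = 24
X: 4·0+1·6 = 6 | 3·2 = 6
gcd(4,1,3) = 1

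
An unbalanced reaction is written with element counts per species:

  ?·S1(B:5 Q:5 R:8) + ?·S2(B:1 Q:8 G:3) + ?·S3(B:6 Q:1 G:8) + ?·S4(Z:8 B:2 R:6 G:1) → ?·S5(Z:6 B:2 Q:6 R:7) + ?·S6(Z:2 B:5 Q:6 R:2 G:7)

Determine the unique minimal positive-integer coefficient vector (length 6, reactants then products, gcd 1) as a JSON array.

Z: 1·0+5·0+3·0+3·8 = 24 | 2·6+6·2 = 24
B: 1·5+5·1+3·6+3·2 = 34 | 2·2+6·5 = 34
Q: 1·5+5·8+3·1+3·0 = 48 | 2·6+6·6 = 48
R: 1·8+5·0+3·0+3·6 = 26 | 2·7+6·2 = 26
G: 1·0+5·3+3·8+3·1 = 42 | 2·0+6·7 = 42
gcd(1,5,3,3,2,6) = 1

Coefficients: [1, 5, 3, 3, 2, 6]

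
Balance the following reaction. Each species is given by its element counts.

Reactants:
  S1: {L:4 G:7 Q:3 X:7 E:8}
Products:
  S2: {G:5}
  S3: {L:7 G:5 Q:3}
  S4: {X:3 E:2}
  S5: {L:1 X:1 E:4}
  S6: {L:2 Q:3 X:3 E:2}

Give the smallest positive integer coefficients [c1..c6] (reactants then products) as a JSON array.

Coefficients: [5, 6, 1, 6, 5, 4]

L: 5·4 = 20 | 6·0+1·7+6·0+5·1+4·2 = 20
G: 5·7 = 35 | 6·5+1·5+6·0+5·0+4·0 = 35
Q: 5·3 = 15 | 6·0+1·3+6·0+5·0+4·3 = 15
X: 5·7 = 35 | 6·0+1·0+6·3+5·1+4·3 = 35
E: 5·8 = 40 | 6·0+1·0+6·2+5·4+4·2 = 40
gcd(5,6,1,6,5,4) = 1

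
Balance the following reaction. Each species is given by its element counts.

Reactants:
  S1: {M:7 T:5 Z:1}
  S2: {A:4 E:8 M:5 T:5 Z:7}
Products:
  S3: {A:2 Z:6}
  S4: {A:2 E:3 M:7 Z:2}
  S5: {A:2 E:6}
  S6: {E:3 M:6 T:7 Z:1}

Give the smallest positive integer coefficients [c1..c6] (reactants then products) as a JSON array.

A: 1·0+6·4 = 24 | 6·2+1·2+5·2+5·0 = 24
E: 1·0+6·8 = 48 | 6·0+1·3+5·6+5·3 = 48
M: 1·7+6·5 = 37 | 6·0+1·7+5·0+5·6 = 37
T: 1·5+6·5 = 35 | 6·0+1·0+5·0+5·7 = 35
Z: 1·1+6·7 = 43 | 6·6+1·2+5·0+5·1 = 43
gcd(1,6,6,1,5,5) = 1

Coefficients: [1, 6, 6, 1, 5, 5]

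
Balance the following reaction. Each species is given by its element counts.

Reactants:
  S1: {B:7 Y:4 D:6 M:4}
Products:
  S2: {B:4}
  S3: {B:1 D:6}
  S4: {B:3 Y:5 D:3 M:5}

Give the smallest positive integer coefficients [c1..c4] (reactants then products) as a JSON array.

Coefficients: [5, 5, 3, 4]

B: 5·7 = 35 | 5·4+3·1+4·3 = 35
Y: 5·4 = 20 | 5·0+3·0+4·5 = 20
D: 5·6 = 30 | 5·0+3·6+4·3 = 30
M: 5·4 = 20 | 5·0+3·0+4·5 = 20
gcd(5,5,3,4) = 1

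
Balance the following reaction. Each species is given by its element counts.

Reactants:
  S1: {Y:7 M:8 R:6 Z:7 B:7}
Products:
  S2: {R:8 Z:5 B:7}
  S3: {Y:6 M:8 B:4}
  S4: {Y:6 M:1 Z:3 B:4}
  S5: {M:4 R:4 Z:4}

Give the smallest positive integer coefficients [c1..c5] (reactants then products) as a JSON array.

Y: 6·7 = 42 | 2·0+3·6+4·6+5·0 = 42
M: 6·8 = 48 | 2·0+3·8+4·1+5·4 = 48
R: 6·6 = 36 | 2·8+3·0+4·0+5·4 = 36
Z: 6·7 = 42 | 2·5+3·0+4·3+5·4 = 42
B: 6·7 = 42 | 2·7+3·4+4·4+5·0 = 42
gcd(6,2,3,4,5) = 1

Coefficients: [6, 2, 3, 4, 5]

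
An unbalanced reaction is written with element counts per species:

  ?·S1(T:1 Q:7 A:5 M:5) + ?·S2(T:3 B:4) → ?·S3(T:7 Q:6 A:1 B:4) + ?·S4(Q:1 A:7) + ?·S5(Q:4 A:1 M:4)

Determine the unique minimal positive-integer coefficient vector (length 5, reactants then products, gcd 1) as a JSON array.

T: 4·1+1·3 = 7 | 1·7+2·0+5·0 = 7
Q: 4·7+1·0 = 28 | 1·6+2·1+5·4 = 28
A: 4·5+1·0 = 20 | 1·1+2·7+5·1 = 20
B: 4·0+1·4 = 4 | 1·4+2·0+5·0 = 4
M: 4·5+1·0 = 20 | 1·0+2·0+5·4 = 20
gcd(4,1,1,2,5) = 1

Coefficients: [4, 1, 1, 2, 5]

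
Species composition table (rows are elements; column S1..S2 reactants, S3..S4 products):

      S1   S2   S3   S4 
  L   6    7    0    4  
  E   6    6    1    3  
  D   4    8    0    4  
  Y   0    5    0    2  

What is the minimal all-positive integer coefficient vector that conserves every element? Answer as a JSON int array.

Coefficients: [1, 2, 3, 5]

L: 1·6+2·7 = 20 | 3·0+5·4 = 20
E: 1·6+2·6 = 18 | 3·1+5·3 = 18
D: 1·4+2·8 = 20 | 3·0+5·4 = 20
Y: 1·0+2·5 = 10 | 3·0+5·2 = 10
gcd(1,2,3,5) = 1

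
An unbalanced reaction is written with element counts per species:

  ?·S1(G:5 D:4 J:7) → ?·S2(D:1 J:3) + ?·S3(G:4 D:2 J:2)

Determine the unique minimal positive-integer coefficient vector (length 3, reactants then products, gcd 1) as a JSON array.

Coefficients: [4, 6, 5]

G: 4·5 = 20 | 6·0+5·4 = 20
D: 4·4 = 16 | 6·1+5·2 = 16
J: 4·7 = 28 | 6·3+5·2 = 28
gcd(4,6,5) = 1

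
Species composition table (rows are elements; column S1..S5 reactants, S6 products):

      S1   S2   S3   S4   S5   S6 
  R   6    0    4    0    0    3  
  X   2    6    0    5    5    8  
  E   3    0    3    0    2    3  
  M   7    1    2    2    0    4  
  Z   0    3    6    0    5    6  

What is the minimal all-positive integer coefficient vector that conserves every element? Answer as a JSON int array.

Coefficients: [1, 1, 3, 5, 3, 6]

R: 1·6+1·0+3·4+5·0+3·0 = 18 | 6·3 = 18
X: 1·2+1·6+3·0+5·5+3·5 = 48 | 6·8 = 48
E: 1·3+1·0+3·3+5·0+3·2 = 18 | 6·3 = 18
M: 1·7+1·1+3·2+5·2+3·0 = 24 | 6·4 = 24
Z: 1·0+1·3+3·6+5·0+3·5 = 36 | 6·6 = 36
gcd(1,1,3,5,3,6) = 1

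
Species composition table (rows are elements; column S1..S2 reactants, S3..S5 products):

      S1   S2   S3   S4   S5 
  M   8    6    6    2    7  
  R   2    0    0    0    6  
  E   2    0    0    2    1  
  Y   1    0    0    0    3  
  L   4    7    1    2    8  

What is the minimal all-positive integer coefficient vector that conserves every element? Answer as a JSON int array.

Coefficients: [6, 1, 5, 5, 2]

M: 6·8+1·6 = 54 | 5·6+5·2+2·7 = 54
R: 6·2+1·0 = 12 | 5·0+5·0+2·6 = 12
E: 6·2+1·0 = 12 | 5·0+5·2+2·1 = 12
Y: 6·1+1·0 = 6 | 5·0+5·0+2·3 = 6
L: 6·4+1·7 = 31 | 5·1+5·2+2·8 = 31
gcd(6,1,5,5,2) = 1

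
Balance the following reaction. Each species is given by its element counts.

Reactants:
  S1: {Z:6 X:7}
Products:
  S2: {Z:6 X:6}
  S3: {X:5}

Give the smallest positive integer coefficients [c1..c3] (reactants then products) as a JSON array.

Coefficients: [5, 5, 1]

Z: 5·6 = 30 | 5·6+1·0 = 30
X: 5·7 = 35 | 5·6+1·5 = 35
gcd(5,5,1) = 1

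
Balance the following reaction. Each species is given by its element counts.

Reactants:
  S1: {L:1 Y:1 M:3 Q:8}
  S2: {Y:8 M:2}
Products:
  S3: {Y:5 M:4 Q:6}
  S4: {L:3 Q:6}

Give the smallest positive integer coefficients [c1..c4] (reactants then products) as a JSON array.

Coefficients: [6, 3, 6, 2]

L: 6·1+3·0 = 6 | 6·0+2·3 = 6
Y: 6·1+3·8 = 30 | 6·5+2·0 = 30
M: 6·3+3·2 = 24 | 6·4+2·0 = 24
Q: 6·8+3·0 = 48 | 6·6+2·6 = 48
gcd(6,3,6,2) = 1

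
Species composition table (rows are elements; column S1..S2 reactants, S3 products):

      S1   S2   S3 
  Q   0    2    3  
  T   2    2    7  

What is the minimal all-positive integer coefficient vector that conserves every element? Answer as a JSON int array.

Coefficients: [4, 3, 2]

Q: 4·0+3·2 = 6 | 2·3 = 6
T: 4·2+3·2 = 14 | 2·7 = 14
gcd(4,3,2) = 1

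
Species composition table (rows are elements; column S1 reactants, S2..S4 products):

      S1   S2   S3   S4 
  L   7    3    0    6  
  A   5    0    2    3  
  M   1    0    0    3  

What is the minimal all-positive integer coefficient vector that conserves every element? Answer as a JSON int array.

L: 3·7 = 21 | 5·3+6·0+1·6 = 21
A: 3·5 = 15 | 5·0+6·2+1·3 = 15
M: 3·1 = 3 | 5·0+6·0+1·3 = 3
gcd(3,5,6,1) = 1

Coefficients: [3, 5, 6, 1]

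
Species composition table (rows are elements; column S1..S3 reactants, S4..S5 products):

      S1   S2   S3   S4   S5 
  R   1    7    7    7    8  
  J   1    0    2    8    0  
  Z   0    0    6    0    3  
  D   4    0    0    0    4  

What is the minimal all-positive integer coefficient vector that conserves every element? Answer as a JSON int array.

Coefficients: [4, 3, 2, 1, 4]

R: 4·1+3·7+2·7 = 39 | 1·7+4·8 = 39
J: 4·1+3·0+2·2 = 8 | 1·8+4·0 = 8
Z: 4·0+3·0+2·6 = 12 | 1·0+4·3 = 12
D: 4·4+3·0+2·0 = 16 | 1·0+4·4 = 16
gcd(4,3,2,1,4) = 1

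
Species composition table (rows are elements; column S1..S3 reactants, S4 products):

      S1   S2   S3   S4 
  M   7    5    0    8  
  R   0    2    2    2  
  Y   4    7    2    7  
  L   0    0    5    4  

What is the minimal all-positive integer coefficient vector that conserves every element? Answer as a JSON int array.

Coefficients: [5, 1, 4, 5]

M: 5·7+1·5+4·0 = 40 | 5·8 = 40
R: 5·0+1·2+4·2 = 10 | 5·2 = 10
Y: 5·4+1·7+4·2 = 35 | 5·7 = 35
L: 5·0+1·0+4·5 = 20 | 5·4 = 20
gcd(5,1,4,5) = 1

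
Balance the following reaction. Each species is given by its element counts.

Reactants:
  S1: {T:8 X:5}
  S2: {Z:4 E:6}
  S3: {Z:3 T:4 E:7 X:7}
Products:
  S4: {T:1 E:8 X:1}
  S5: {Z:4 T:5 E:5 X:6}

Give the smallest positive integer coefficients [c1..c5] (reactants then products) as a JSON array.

Z: 2·0+3·4+4·3 = 24 | 2·0+6·4 = 24
T: 2·8+3·0+4·4 = 32 | 2·1+6·5 = 32
E: 2·0+3·6+4·7 = 46 | 2·8+6·5 = 46
X: 2·5+3·0+4·7 = 38 | 2·1+6·6 = 38
gcd(2,3,4,2,6) = 1

Coefficients: [2, 3, 4, 2, 6]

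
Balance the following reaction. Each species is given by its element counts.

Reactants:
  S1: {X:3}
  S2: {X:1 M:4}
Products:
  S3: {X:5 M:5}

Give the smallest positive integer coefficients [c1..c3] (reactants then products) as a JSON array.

Coefficients: [5, 5, 4]

X: 5·3+5·1 = 20 | 4·5 = 20
M: 5·0+5·4 = 20 | 4·5 = 20
gcd(5,5,4) = 1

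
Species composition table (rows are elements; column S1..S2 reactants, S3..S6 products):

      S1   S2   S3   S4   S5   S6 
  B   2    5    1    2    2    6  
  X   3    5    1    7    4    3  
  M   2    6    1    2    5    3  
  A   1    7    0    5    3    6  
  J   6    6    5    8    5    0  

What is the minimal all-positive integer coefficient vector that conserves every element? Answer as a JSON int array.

Coefficients: [5, 3, 5, 1, 3, 2]

B: 5·2+3·5 = 25 | 5·1+1·2+3·2+2·6 = 25
X: 5·3+3·5 = 30 | 5·1+1·7+3·4+2·3 = 30
M: 5·2+3·6 = 28 | 5·1+1·2+3·5+2·3 = 28
A: 5·1+3·7 = 26 | 5·0+1·5+3·3+2·6 = 26
J: 5·6+3·6 = 48 | 5·5+1·8+3·5+2·0 = 48
gcd(5,3,5,1,3,2) = 1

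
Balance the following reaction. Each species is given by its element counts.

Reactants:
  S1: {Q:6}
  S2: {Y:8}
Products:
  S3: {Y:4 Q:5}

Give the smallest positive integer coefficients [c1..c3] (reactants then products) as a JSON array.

Y: 5·0+3·8 = 24 | 6·4 = 24
Q: 5·6+3·0 = 30 | 6·5 = 30
gcd(5,3,6) = 1

Coefficients: [5, 3, 6]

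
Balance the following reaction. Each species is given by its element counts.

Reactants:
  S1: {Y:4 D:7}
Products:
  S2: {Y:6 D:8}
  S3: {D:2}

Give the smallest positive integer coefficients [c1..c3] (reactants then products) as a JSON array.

Coefficients: [6, 4, 5]

Y: 6·4 = 24 | 4·6+5·0 = 24
D: 6·7 = 42 | 4·8+5·2 = 42
gcd(6,4,5) = 1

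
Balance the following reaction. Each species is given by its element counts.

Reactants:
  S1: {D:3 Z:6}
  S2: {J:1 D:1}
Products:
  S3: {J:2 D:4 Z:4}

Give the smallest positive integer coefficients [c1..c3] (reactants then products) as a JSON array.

Coefficients: [2, 6, 3]

J: 2·0+6·1 = 6 | 3·2 = 6
D: 2·3+6·1 = 12 | 3·4 = 12
Z: 2·6+6·0 = 12 | 3·4 = 12
gcd(2,6,3) = 1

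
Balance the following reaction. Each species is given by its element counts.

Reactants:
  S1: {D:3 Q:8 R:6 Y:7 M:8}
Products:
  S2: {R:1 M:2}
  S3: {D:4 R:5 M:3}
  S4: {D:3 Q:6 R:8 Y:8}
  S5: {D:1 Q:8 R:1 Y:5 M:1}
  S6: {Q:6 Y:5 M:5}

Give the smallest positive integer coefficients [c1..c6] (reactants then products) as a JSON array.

Coefficients: [4, 5, 2, 1, 1, 3]

D: 4·3 = 12 | 5·0+2·4+1·3+1·1+3·0 = 12
Q: 4·8 = 32 | 5·0+2·0+1·6+1·8+3·6 = 32
R: 4·6 = 24 | 5·1+2·5+1·8+1·1+3·0 = 24
Y: 4·7 = 28 | 5·0+2·0+1·8+1·5+3·5 = 28
M: 4·8 = 32 | 5·2+2·3+1·0+1·1+3·5 = 32
gcd(4,5,2,1,1,3) = 1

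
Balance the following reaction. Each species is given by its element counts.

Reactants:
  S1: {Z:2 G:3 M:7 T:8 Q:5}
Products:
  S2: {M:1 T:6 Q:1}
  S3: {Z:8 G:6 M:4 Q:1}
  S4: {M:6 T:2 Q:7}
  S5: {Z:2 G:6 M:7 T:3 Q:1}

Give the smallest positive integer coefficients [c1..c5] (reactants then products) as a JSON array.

Coefficients: [6, 6, 1, 3, 2]

Z: 6·2 = 12 | 6·0+1·8+3·0+2·2 = 12
G: 6·3 = 18 | 6·0+1·6+3·0+2·6 = 18
M: 6·7 = 42 | 6·1+1·4+3·6+2·7 = 42
T: 6·8 = 48 | 6·6+1·0+3·2+2·3 = 48
Q: 6·5 = 30 | 6·1+1·1+3·7+2·1 = 30
gcd(6,6,1,3,2) = 1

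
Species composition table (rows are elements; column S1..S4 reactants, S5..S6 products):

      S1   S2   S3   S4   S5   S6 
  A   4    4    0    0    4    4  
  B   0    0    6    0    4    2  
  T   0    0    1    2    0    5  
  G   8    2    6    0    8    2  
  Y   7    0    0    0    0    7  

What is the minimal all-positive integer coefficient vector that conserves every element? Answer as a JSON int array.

Coefficients: [1, 4, 3, 1, 4, 1]

A: 1·4+4·4+3·0+1·0 = 20 | 4·4+1·4 = 20
B: 1·0+4·0+3·6+1·0 = 18 | 4·4+1·2 = 18
T: 1·0+4·0+3·1+1·2 = 5 | 4·0+1·5 = 5
G: 1·8+4·2+3·6+1·0 = 34 | 4·8+1·2 = 34
Y: 1·7+4·0+3·0+1·0 = 7 | 4·0+1·7 = 7
gcd(1,4,3,1,4,1) = 1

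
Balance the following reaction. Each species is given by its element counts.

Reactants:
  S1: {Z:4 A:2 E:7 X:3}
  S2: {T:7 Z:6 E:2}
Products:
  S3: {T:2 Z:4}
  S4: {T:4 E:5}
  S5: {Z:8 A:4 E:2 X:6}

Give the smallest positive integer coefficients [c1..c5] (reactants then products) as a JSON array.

T: 2·0+4·7 = 28 | 6·2+4·4+1·0 = 28
Z: 2·4+4·6 = 32 | 6·4+4·0+1·8 = 32
A: 2·2+4·0 = 4 | 6·0+4·0+1·4 = 4
E: 2·7+4·2 = 22 | 6·0+4·5+1·2 = 22
X: 2·3+4·0 = 6 | 6·0+4·0+1·6 = 6
gcd(2,4,6,4,1) = 1

Coefficients: [2, 4, 6, 4, 1]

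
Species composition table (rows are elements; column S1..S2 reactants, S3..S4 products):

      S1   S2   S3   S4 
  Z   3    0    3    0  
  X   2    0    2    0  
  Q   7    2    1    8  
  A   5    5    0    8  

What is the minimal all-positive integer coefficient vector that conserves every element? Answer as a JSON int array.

Coefficients: [6, 2, 6, 5]

Z: 6·3+2·0 = 18 | 6·3+5·0 = 18
X: 6·2+2·0 = 12 | 6·2+5·0 = 12
Q: 6·7+2·2 = 46 | 6·1+5·8 = 46
A: 6·5+2·5 = 40 | 6·0+5·8 = 40
gcd(6,2,6,5) = 1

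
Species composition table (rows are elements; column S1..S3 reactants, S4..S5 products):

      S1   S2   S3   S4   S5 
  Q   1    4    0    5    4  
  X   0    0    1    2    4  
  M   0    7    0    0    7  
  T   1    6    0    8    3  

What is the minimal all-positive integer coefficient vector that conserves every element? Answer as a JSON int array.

Coefficients: [5, 1, 6, 1, 1]

Q: 5·1+1·4+6·0 = 9 | 1·5+1·4 = 9
X: 5·0+1·0+6·1 = 6 | 1·2+1·4 = 6
M: 5·0+1·7+6·0 = 7 | 1·0+1·7 = 7
T: 5·1+1·6+6·0 = 11 | 1·8+1·3 = 11
gcd(5,1,6,1,1) = 1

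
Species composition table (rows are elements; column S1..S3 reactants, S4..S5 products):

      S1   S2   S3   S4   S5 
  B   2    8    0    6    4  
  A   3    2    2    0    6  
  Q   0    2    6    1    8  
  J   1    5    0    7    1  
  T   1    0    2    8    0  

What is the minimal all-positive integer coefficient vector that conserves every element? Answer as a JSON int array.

B: 4·2+3·8+6·0 = 32 | 2·6+5·4 = 32
A: 4·3+3·2+6·2 = 30 | 2·0+5·6 = 30
Q: 4·0+3·2+6·6 = 42 | 2·1+5·8 = 42
J: 4·1+3·5+6·0 = 19 | 2·7+5·1 = 19
T: 4·1+3·0+6·2 = 16 | 2·8+5·0 = 16
gcd(4,3,6,2,5) = 1

Coefficients: [4, 3, 6, 2, 5]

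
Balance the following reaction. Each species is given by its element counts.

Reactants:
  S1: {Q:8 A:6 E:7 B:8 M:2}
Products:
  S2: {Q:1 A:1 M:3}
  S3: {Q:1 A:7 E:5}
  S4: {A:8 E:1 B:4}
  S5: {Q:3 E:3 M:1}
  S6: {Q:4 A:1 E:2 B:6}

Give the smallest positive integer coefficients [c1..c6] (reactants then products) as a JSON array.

Coefficients: [5, 2, 2, 1, 4, 6]

Q: 5·8 = 40 | 2·1+2·1+1·0+4·3+6·4 = 40
A: 5·6 = 30 | 2·1+2·7+1·8+4·0+6·1 = 30
E: 5·7 = 35 | 2·0+2·5+1·1+4·3+6·2 = 35
B: 5·8 = 40 | 2·0+2·0+1·4+4·0+6·6 = 40
M: 5·2 = 10 | 2·3+2·0+1·0+4·1+6·0 = 10
gcd(5,2,2,1,4,6) = 1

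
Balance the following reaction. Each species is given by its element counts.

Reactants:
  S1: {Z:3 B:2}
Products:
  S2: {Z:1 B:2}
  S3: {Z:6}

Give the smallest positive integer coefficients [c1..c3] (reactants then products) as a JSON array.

Z: 3·3 = 9 | 3·1+1·6 = 9
B: 3·2 = 6 | 3·2+1·0 = 6
gcd(3,3,1) = 1

Coefficients: [3, 3, 1]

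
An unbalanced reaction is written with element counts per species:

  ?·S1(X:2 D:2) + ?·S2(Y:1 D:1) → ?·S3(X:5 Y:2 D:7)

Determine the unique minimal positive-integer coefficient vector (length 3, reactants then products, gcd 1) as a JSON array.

Coefficients: [5, 4, 2]

X: 5·2+4·0 = 10 | 2·5 = 10
Y: 5·0+4·1 = 4 | 2·2 = 4
D: 5·2+4·1 = 14 | 2·7 = 14
gcd(5,4,2) = 1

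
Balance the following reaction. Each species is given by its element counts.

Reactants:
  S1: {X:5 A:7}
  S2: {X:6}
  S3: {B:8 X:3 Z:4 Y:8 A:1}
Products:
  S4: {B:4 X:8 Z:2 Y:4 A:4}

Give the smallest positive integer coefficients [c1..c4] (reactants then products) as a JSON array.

Coefficients: [3, 4, 3, 6]

B: 3·0+4·0+3·8 = 24 | 6·4 = 24
X: 3·5+4·6+3·3 = 48 | 6·8 = 48
Z: 3·0+4·0+3·4 = 12 | 6·2 = 12
Y: 3·0+4·0+3·8 = 24 | 6·4 = 24
A: 3·7+4·0+3·1 = 24 | 6·4 = 24
gcd(3,4,3,6) = 1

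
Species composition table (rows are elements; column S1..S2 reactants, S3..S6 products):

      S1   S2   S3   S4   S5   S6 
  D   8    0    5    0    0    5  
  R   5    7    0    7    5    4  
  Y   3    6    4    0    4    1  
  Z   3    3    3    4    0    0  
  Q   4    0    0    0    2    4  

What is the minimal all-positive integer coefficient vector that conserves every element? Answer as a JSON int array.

Coefficients: [5, 4, 5, 3, 4, 3]

D: 5·8+4·0 = 40 | 5·5+3·0+4·0+3·5 = 40
R: 5·5+4·7 = 53 | 5·0+3·7+4·5+3·4 = 53
Y: 5·3+4·6 = 39 | 5·4+3·0+4·4+3·1 = 39
Z: 5·3+4·3 = 27 | 5·3+3·4+4·0+3·0 = 27
Q: 5·4+4·0 = 20 | 5·0+3·0+4·2+3·4 = 20
gcd(5,4,5,3,4,3) = 1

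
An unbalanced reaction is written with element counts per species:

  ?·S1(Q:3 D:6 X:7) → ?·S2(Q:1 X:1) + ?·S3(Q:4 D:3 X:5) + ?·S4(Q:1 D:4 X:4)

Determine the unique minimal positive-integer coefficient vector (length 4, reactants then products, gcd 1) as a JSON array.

Q: 5·3 = 15 | 1·1+2·4+6·1 = 15
D: 5·6 = 30 | 1·0+2·3+6·4 = 30
X: 5·7 = 35 | 1·1+2·5+6·4 = 35
gcd(5,1,2,6) = 1

Coefficients: [5, 1, 2, 6]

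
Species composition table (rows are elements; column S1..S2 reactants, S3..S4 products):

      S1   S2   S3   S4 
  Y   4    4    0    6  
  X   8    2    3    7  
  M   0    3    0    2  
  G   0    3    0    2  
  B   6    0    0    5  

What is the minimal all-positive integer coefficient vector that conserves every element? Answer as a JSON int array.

Y: 5·4+4·4 = 36 | 2·0+6·6 = 36
X: 5·8+4·2 = 48 | 2·3+6·7 = 48
M: 5·0+4·3 = 12 | 2·0+6·2 = 12
G: 5·0+4·3 = 12 | 2·0+6·2 = 12
B: 5·6+4·0 = 30 | 2·0+6·5 = 30
gcd(5,4,2,6) = 1

Coefficients: [5, 4, 2, 6]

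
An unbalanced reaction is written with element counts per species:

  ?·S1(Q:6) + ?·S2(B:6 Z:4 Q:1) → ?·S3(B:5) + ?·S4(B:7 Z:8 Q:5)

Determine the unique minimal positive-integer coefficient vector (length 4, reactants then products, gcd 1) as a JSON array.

Coefficients: [1, 4, 2, 2]

B: 1·0+4·6 = 24 | 2·5+2·7 = 24
Z: 1·0+4·4 = 16 | 2·0+2·8 = 16
Q: 1·6+4·1 = 10 | 2·0+2·5 = 10
gcd(1,4,2,2) = 1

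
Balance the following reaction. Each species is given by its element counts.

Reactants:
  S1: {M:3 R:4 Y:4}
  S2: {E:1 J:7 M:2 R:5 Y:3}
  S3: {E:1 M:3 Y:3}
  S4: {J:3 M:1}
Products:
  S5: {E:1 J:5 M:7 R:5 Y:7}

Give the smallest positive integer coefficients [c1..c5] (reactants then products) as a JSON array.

Coefficients: [5, 1, 4, 6, 5]

E: 5·0+1·1+4·1+6·0 = 5 | 5·1 = 5
J: 5·0+1·7+4·0+6·3 = 25 | 5·5 = 25
M: 5·3+1·2+4·3+6·1 = 35 | 5·7 = 35
R: 5·4+1·5+4·0+6·0 = 25 | 5·5 = 25
Y: 5·4+1·3+4·3+6·0 = 35 | 5·7 = 35
gcd(5,1,4,6,5) = 1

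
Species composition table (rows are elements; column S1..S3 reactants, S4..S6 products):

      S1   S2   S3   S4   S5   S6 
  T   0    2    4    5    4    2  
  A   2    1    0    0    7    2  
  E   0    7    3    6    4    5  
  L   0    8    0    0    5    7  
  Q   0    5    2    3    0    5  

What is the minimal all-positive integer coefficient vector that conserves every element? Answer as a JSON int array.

Coefficients: [6, 5, 6, 4, 1, 5]

T: 6·0+5·2+6·4 = 34 | 4·5+1·4+5·2 = 34
A: 6·2+5·1+6·0 = 17 | 4·0+1·7+5·2 = 17
E: 6·0+5·7+6·3 = 53 | 4·6+1·4+5·5 = 53
L: 6·0+5·8+6·0 = 40 | 4·0+1·5+5·7 = 40
Q: 6·0+5·5+6·2 = 37 | 4·3+1·0+5·5 = 37
gcd(6,5,6,4,1,5) = 1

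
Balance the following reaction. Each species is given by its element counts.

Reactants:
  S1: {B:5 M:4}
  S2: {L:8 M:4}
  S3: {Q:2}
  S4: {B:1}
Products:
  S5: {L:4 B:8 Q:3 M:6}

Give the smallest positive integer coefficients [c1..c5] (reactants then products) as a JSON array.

Coefficients: [2, 1, 3, 6, 2]

L: 2·0+1·8+3·0+6·0 = 8 | 2·4 = 8
B: 2·5+1·0+3·0+6·1 = 16 | 2·8 = 16
Q: 2·0+1·0+3·2+6·0 = 6 | 2·3 = 6
M: 2·4+1·4+3·0+6·0 = 12 | 2·6 = 12
gcd(2,1,3,6,2) = 1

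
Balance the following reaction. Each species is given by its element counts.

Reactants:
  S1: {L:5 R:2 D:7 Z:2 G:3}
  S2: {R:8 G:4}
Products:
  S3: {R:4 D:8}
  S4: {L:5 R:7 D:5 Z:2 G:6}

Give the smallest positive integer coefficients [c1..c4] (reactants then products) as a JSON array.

L: 4·5+3·0 = 20 | 1·0+4·5 = 20
R: 4·2+3·8 = 32 | 1·4+4·7 = 32
D: 4·7+3·0 = 28 | 1·8+4·5 = 28
Z: 4·2+3·0 = 8 | 1·0+4·2 = 8
G: 4·3+3·4 = 24 | 1·0+4·6 = 24
gcd(4,3,1,4) = 1

Coefficients: [4, 3, 1, 4]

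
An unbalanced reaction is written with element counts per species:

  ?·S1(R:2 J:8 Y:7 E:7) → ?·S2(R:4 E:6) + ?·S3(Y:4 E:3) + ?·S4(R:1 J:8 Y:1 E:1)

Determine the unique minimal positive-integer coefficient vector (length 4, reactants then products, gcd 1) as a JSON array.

Coefficients: [4, 1, 6, 4]

R: 4·2 = 8 | 1·4+6·0+4·1 = 8
J: 4·8 = 32 | 1·0+6·0+4·8 = 32
Y: 4·7 = 28 | 1·0+6·4+4·1 = 28
E: 4·7 = 28 | 1·6+6·3+4·1 = 28
gcd(4,1,6,4) = 1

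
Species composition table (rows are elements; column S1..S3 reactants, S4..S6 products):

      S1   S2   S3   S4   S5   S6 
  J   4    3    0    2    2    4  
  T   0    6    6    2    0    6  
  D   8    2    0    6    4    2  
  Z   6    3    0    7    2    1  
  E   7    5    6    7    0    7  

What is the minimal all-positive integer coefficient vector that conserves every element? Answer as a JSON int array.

Coefficients: [6, 6, 2, 6, 3, 6]

J: 6·4+6·3+2·0 = 42 | 6·2+3·2+6·4 = 42
T: 6·0+6·6+2·6 = 48 | 6·2+3·0+6·6 = 48
D: 6·8+6·2+2·0 = 60 | 6·6+3·4+6·2 = 60
Z: 6·6+6·3+2·0 = 54 | 6·7+3·2+6·1 = 54
E: 6·7+6·5+2·6 = 84 | 6·7+3·0+6·7 = 84
gcd(6,6,2,6,3,6) = 1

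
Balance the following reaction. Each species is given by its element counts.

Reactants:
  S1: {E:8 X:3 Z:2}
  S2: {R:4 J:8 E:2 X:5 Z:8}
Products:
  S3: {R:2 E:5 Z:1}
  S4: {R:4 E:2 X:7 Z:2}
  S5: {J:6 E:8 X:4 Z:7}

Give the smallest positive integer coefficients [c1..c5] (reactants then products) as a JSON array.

R: 5·0+3·4 = 12 | 2·2+2·4+4·0 = 12
J: 5·0+3·8 = 24 | 2·0+2·0+4·6 = 24
E: 5·8+3·2 = 46 | 2·5+2·2+4·8 = 46
X: 5·3+3·5 = 30 | 2·0+2·7+4·4 = 30
Z: 5·2+3·8 = 34 | 2·1+2·2+4·7 = 34
gcd(5,3,2,2,4) = 1

Coefficients: [5, 3, 2, 2, 4]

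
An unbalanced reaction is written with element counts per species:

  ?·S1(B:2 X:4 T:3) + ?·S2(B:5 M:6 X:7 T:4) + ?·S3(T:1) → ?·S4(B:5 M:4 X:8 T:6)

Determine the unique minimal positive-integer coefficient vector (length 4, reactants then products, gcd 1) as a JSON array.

B: 5·2+4·5+5·0 = 30 | 6·5 = 30
M: 5·0+4·6+5·0 = 24 | 6·4 = 24
X: 5·4+4·7+5·0 = 48 | 6·8 = 48
T: 5·3+4·4+5·1 = 36 | 6·6 = 36
gcd(5,4,5,6) = 1

Coefficients: [5, 4, 5, 6]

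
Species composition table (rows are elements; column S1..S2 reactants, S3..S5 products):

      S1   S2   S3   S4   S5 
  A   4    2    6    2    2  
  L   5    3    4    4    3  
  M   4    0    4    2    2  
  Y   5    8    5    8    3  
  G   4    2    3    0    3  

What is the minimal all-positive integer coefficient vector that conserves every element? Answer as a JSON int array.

A: 4·4+1·2 = 18 | 1·6+1·2+5·2 = 18
L: 4·5+1·3 = 23 | 1·4+1·4+5·3 = 23
M: 4·4+1·0 = 16 | 1·4+1·2+5·2 = 16
Y: 4·5+1·8 = 28 | 1·5+1·8+5·3 = 28
G: 4·4+1·2 = 18 | 1·3+1·0+5·3 = 18
gcd(4,1,1,1,5) = 1

Coefficients: [4, 1, 1, 1, 5]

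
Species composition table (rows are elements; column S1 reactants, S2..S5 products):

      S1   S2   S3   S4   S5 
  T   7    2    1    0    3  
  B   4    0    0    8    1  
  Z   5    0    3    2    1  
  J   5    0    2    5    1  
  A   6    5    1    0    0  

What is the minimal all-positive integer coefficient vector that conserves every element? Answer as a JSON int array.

T: 3·7 = 21 | 3·2+3·1+1·0+4·3 = 21
B: 3·4 = 12 | 3·0+3·0+1·8+4·1 = 12
Z: 3·5 = 15 | 3·0+3·3+1·2+4·1 = 15
J: 3·5 = 15 | 3·0+3·2+1·5+4·1 = 15
A: 3·6 = 18 | 3·5+3·1+1·0+4·0 = 18
gcd(3,3,3,1,4) = 1

Coefficients: [3, 3, 3, 1, 4]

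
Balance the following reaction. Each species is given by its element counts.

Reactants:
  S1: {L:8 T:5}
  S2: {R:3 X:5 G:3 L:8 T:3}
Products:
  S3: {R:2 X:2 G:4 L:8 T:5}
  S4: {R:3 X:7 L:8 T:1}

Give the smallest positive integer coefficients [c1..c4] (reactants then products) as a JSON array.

R: 1·0+4·3 = 12 | 3·2+2·3 = 12
X: 1·0+4·5 = 20 | 3·2+2·7 = 20
G: 1·0+4·3 = 12 | 3·4+2·0 = 12
L: 1·8+4·8 = 40 | 3·8+2·8 = 40
T: 1·5+4·3 = 17 | 3·5+2·1 = 17
gcd(1,4,3,2) = 1

Coefficients: [1, 4, 3, 2]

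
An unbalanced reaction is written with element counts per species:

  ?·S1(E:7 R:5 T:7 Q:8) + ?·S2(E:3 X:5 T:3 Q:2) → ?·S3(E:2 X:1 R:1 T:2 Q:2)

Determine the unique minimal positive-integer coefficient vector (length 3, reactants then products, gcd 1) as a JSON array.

Coefficients: [1, 1, 5]

E: 1·7+1·3 = 10 | 5·2 = 10
X: 1·0+1·5 = 5 | 5·1 = 5
R: 1·5+1·0 = 5 | 5·1 = 5
T: 1·7+1·3 = 10 | 5·2 = 10
Q: 1·8+1·2 = 10 | 5·2 = 10
gcd(1,1,5) = 1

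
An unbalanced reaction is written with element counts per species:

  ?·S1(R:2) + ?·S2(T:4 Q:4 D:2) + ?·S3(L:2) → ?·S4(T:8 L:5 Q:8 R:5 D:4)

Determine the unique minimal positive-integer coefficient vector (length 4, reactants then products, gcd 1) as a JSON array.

Coefficients: [5, 4, 5, 2]

T: 5·0+4·4+5·0 = 16 | 2·8 = 16
L: 5·0+4·0+5·2 = 10 | 2·5 = 10
Q: 5·0+4·4+5·0 = 16 | 2·8 = 16
R: 5·2+4·0+5·0 = 10 | 2·5 = 10
D: 5·0+4·2+5·0 = 8 | 2·4 = 8
gcd(5,4,5,2) = 1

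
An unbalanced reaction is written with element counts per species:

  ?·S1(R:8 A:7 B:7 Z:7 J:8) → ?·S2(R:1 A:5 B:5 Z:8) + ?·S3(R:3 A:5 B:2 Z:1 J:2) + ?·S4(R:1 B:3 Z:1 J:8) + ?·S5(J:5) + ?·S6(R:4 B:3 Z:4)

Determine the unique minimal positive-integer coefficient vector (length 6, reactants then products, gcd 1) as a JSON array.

Coefficients: [5, 1, 6, 1, 4, 5]

R: 5·8 = 40 | 1·1+6·3+1·1+4·0+5·4 = 40
A: 5·7 = 35 | 1·5+6·5+1·0+4·0+5·0 = 35
B: 5·7 = 35 | 1·5+6·2+1·3+4·0+5·3 = 35
Z: 5·7 = 35 | 1·8+6·1+1·1+4·0+5·4 = 35
J: 5·8 = 40 | 1·0+6·2+1·8+4·5+5·0 = 40
gcd(5,1,6,1,4,5) = 1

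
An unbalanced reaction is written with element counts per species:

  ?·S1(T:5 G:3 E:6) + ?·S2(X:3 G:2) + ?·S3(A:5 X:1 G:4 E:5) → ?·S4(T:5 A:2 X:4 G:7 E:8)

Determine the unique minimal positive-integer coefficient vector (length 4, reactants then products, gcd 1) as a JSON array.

Coefficients: [5, 6, 2, 5]

T: 5·5+6·0+2·0 = 25 | 5·5 = 25
A: 5·0+6·0+2·5 = 10 | 5·2 = 10
X: 5·0+6·3+2·1 = 20 | 5·4 = 20
G: 5·3+6·2+2·4 = 35 | 5·7 = 35
E: 5·6+6·0+2·5 = 40 | 5·8 = 40
gcd(5,6,2,5) = 1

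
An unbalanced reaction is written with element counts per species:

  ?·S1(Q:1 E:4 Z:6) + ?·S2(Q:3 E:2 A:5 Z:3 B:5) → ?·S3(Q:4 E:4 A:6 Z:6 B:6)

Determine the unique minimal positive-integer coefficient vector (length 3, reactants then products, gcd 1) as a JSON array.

Q: 2·1+6·3 = 20 | 5·4 = 20
E: 2·4+6·2 = 20 | 5·4 = 20
A: 2·0+6·5 = 30 | 5·6 = 30
Z: 2·6+6·3 = 30 | 5·6 = 30
B: 2·0+6·5 = 30 | 5·6 = 30
gcd(2,6,5) = 1

Coefficients: [2, 6, 5]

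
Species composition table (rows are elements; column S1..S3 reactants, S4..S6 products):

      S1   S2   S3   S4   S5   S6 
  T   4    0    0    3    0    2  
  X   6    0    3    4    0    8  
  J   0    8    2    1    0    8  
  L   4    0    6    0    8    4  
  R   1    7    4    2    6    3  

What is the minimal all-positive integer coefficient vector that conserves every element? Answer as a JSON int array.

Coefficients: [5, 3, 6, 4, 5, 4]

T: 5·4+3·0+6·0 = 20 | 4·3+5·0+4·2 = 20
X: 5·6+3·0+6·3 = 48 | 4·4+5·0+4·8 = 48
J: 5·0+3·8+6·2 = 36 | 4·1+5·0+4·8 = 36
L: 5·4+3·0+6·6 = 56 | 4·0+5·8+4·4 = 56
R: 5·1+3·7+6·4 = 50 | 4·2+5·6+4·3 = 50
gcd(5,3,6,4,5,4) = 1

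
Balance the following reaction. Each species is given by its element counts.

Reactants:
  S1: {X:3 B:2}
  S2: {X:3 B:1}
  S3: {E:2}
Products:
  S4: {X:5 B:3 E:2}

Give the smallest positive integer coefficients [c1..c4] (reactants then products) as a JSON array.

X: 4·3+1·3+3·0 = 15 | 3·5 = 15
B: 4·2+1·1+3·0 = 9 | 3·3 = 9
E: 4·0+1·0+3·2 = 6 | 3·2 = 6
gcd(4,1,3,3) = 1

Coefficients: [4, 1, 3, 3]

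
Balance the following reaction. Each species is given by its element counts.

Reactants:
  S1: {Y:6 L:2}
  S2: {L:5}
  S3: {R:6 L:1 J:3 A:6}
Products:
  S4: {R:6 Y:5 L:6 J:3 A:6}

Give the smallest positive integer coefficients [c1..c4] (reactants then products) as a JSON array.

R: 5·0+4·0+6·6 = 36 | 6·6 = 36
Y: 5·6+4·0+6·0 = 30 | 6·5 = 30
L: 5·2+4·5+6·1 = 36 | 6·6 = 36
J: 5·0+4·0+6·3 = 18 | 6·3 = 18
A: 5·0+4·0+6·6 = 36 | 6·6 = 36
gcd(5,4,6,6) = 1

Coefficients: [5, 4, 6, 6]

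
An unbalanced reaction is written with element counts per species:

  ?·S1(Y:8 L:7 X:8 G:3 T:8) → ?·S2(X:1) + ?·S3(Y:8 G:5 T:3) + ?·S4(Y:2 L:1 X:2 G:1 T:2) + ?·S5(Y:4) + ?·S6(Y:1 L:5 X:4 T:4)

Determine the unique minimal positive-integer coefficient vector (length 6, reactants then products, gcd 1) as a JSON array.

Y: 5·8 = 40 | 6·0+2·8+5·2+2·4+6·1 = 40
L: 5·7 = 35 | 6·0+2·0+5·1+2·0+6·5 = 35
X: 5·8 = 40 | 6·1+2·0+5·2+2·0+6·4 = 40
G: 5·3 = 15 | 6·0+2·5+5·1+2·0+6·0 = 15
T: 5·8 = 40 | 6·0+2·3+5·2+2·0+6·4 = 40
gcd(5,6,2,5,2,6) = 1

Coefficients: [5, 6, 2, 5, 2, 6]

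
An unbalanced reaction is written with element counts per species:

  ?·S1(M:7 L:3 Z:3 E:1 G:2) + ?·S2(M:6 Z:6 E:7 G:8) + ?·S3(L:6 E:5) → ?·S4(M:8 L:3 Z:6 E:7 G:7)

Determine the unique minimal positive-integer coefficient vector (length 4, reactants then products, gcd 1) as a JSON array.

Coefficients: [2, 3, 1, 4]

M: 2·7+3·6+1·0 = 32 | 4·8 = 32
L: 2·3+3·0+1·6 = 12 | 4·3 = 12
Z: 2·3+3·6+1·0 = 24 | 4·6 = 24
E: 2·1+3·7+1·5 = 28 | 4·7 = 28
G: 2·2+3·8+1·0 = 28 | 4·7 = 28
gcd(2,3,1,4) = 1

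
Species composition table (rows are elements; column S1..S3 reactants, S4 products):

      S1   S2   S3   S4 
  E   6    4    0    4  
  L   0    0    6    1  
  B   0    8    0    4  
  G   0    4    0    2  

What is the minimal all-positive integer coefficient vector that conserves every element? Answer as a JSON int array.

E: 2·6+3·4+1·0 = 24 | 6·4 = 24
L: 2·0+3·0+1·6 = 6 | 6·1 = 6
B: 2·0+3·8+1·0 = 24 | 6·4 = 24
G: 2·0+3·4+1·0 = 12 | 6·2 = 12
gcd(2,3,1,6) = 1

Coefficients: [2, 3, 1, 6]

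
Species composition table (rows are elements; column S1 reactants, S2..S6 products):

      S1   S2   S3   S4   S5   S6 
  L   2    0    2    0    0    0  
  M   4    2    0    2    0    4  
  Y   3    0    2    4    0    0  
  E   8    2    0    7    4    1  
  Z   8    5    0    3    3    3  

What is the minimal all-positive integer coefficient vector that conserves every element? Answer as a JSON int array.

Coefficients: [4, 1, 4, 1, 5, 3]

L: 4·2 = 8 | 1·0+4·2+1·0+5·0+3·0 = 8
M: 4·4 = 16 | 1·2+4·0+1·2+5·0+3·4 = 16
Y: 4·3 = 12 | 1·0+4·2+1·4+5·0+3·0 = 12
E: 4·8 = 32 | 1·2+4·0+1·7+5·4+3·1 = 32
Z: 4·8 = 32 | 1·5+4·0+1·3+5·3+3·3 = 32
gcd(4,1,4,1,5,3) = 1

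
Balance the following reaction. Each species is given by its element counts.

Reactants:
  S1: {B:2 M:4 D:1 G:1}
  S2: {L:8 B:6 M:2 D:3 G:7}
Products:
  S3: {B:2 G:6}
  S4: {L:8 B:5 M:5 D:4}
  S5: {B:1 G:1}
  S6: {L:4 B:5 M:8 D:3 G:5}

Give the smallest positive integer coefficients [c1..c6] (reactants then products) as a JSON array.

Coefficients: [5, 3, 2, 2, 4, 2]

L: 5·0+3·8 = 24 | 2·0+2·8+4·0+2·4 = 24
B: 5·2+3·6 = 28 | 2·2+2·5+4·1+2·5 = 28
M: 5·4+3·2 = 26 | 2·0+2·5+4·0+2·8 = 26
D: 5·1+3·3 = 14 | 2·0+2·4+4·0+2·3 = 14
G: 5·1+3·7 = 26 | 2·6+2·0+4·1+2·5 = 26
gcd(5,3,2,2,4,2) = 1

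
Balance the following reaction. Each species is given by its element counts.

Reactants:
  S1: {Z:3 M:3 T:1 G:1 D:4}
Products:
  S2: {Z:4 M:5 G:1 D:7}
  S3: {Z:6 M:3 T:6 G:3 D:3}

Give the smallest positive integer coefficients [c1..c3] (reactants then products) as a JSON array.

Z: 6·3 = 18 | 3·4+1·6 = 18
M: 6·3 = 18 | 3·5+1·3 = 18
T: 6·1 = 6 | 3·0+1·6 = 6
G: 6·1 = 6 | 3·1+1·3 = 6
D: 6·4 = 24 | 3·7+1·3 = 24
gcd(6,3,1) = 1

Coefficients: [6, 3, 1]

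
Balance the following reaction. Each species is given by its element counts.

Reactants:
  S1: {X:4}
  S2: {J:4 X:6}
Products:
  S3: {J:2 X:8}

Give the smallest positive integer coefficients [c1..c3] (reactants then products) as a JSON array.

Coefficients: [5, 2, 4]

J: 5·0+2·4 = 8 | 4·2 = 8
X: 5·4+2·6 = 32 | 4·8 = 32
gcd(5,2,4) = 1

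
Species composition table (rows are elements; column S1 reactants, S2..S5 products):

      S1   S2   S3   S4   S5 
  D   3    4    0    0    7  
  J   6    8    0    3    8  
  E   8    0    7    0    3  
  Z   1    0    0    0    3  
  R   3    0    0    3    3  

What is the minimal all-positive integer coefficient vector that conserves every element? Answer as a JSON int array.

D: 6·3 = 18 | 1·4+6·0+4·0+2·7 = 18
J: 6·6 = 36 | 1·8+6·0+4·3+2·8 = 36
E: 6·8 = 48 | 1·0+6·7+4·0+2·3 = 48
Z: 6·1 = 6 | 1·0+6·0+4·0+2·3 = 6
R: 6·3 = 18 | 1·0+6·0+4·3+2·3 = 18
gcd(6,1,6,4,2) = 1

Coefficients: [6, 1, 6, 4, 2]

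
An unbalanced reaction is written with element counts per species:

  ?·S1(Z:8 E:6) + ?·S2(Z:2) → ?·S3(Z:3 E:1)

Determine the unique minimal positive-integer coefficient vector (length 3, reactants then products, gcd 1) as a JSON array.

Z: 1·8+5·2 = 18 | 6·3 = 18
E: 1·6+5·0 = 6 | 6·1 = 6
gcd(1,5,6) = 1

Coefficients: [1, 5, 6]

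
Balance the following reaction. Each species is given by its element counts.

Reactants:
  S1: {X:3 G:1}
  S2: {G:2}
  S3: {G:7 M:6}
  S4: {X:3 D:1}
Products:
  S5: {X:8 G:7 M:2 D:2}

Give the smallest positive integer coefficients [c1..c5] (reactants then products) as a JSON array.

Coefficients: [2, 6, 1, 6, 3]

X: 2·3+6·0+1·0+6·3 = 24 | 3·8 = 24
G: 2·1+6·2+1·7+6·0 = 21 | 3·7 = 21
M: 2·0+6·0+1·6+6·0 = 6 | 3·2 = 6
D: 2·0+6·0+1·0+6·1 = 6 | 3·2 = 6
gcd(2,6,1,6,3) = 1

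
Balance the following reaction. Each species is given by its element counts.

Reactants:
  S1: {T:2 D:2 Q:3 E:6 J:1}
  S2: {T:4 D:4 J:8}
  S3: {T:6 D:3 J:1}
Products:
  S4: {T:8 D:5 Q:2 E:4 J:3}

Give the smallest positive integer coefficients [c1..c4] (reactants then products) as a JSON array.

T: 4·2+1·4+6·6 = 48 | 6·8 = 48
D: 4·2+1·4+6·3 = 30 | 6·5 = 30
Q: 4·3+1·0+6·0 = 12 | 6·2 = 12
E: 4·6+1·0+6·0 = 24 | 6·4 = 24
J: 4·1+1·8+6·1 = 18 | 6·3 = 18
gcd(4,1,6,6) = 1

Coefficients: [4, 1, 6, 6]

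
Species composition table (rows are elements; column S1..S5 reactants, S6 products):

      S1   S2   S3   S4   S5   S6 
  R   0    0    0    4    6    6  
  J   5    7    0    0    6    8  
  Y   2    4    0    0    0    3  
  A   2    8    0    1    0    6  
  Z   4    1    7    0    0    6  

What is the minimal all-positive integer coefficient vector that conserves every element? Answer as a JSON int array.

Coefficients: [3, 3, 3, 6, 2, 6]

R: 3·0+3·0+3·0+6·4+2·6 = 36 | 6·6 = 36
J: 3·5+3·7+3·0+6·0+2·6 = 48 | 6·8 = 48
Y: 3·2+3·4+3·0+6·0+2·0 = 18 | 6·3 = 18
A: 3·2+3·8+3·0+6·1+2·0 = 36 | 6·6 = 36
Z: 3·4+3·1+3·7+6·0+2·0 = 36 | 6·6 = 36
gcd(3,3,3,6,2,6) = 1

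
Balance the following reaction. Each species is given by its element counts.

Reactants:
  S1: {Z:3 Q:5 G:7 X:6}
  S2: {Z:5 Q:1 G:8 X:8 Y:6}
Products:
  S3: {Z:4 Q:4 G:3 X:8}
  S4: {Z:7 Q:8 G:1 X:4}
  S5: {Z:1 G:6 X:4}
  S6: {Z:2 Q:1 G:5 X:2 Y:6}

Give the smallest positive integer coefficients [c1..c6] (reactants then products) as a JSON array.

Coefficients: [4, 4, 3, 1, 5, 4]

Z: 4·3+4·5 = 32 | 3·4+1·7+5·1+4·2 = 32
Q: 4·5+4·1 = 24 | 3·4+1·8+5·0+4·1 = 24
G: 4·7+4·8 = 60 | 3·3+1·1+5·6+4·5 = 60
X: 4·6+4·8 = 56 | 3·8+1·4+5·4+4·2 = 56
Y: 4·0+4·6 = 24 | 3·0+1·0+5·0+4·6 = 24
gcd(4,4,3,1,5,4) = 1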